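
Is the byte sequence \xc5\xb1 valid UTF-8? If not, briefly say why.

Leading byte 0xC5 = 11000101 → 2-byte form.
Continuation bytes 0xB1=10110001 all match 10xxxxxx.
Decoded value 0x171 is ≥ 0x80 (shortest form) and not a surrogate.

valid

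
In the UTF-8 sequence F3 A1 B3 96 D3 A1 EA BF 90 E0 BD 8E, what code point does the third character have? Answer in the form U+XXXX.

U+AFD0

Offset 0: leading byte 0xF3 = 11110011 → 4-byte char #1 = F3 A1 B3 96.
Offset 4: leading byte 0xD3 = 11010011 → 2-byte char #2 = D3 A1.
Offset 6: leading byte 0xEA = 11101010 → 3-byte char #3 = EA BF 90.
Leading byte 0xEA = 11101010 matches 1110xxxx → 3-byte sequence.
Byte 1: 0xEA = 11101010, payload 1010 (4 bits).
Byte 2: 0xBF = 10111111 (10xxxxxx ✓), payload 111111.
Byte 3: 0x90 = 10010000 (10xxxxxx ✓), payload 010000.
Concatenate: 1010111111010000 = 0xAFD0 (16 bits → U+AFD0).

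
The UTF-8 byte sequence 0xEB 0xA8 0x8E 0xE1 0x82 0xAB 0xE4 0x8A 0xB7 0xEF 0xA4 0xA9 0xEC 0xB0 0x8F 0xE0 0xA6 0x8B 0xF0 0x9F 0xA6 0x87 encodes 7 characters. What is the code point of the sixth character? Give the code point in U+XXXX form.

U+098B

Offset 0: leading byte 0xEB = 11101011 → 3-byte char #1 = EB A8 8E.
Offset 3: leading byte 0xE1 = 11100001 → 3-byte char #2 = E1 82 AB.
Offset 6: leading byte 0xE4 = 11100100 → 3-byte char #3 = E4 8A B7.
Offset 9: leading byte 0xEF = 11101111 → 3-byte char #4 = EF A4 A9.
Offset 12: leading byte 0xEC = 11101100 → 3-byte char #5 = EC B0 8F.
Offset 15: leading byte 0xE0 = 11100000 → 3-byte char #6 = E0 A6 8B.
Leading byte 0xE0 = 11100000 matches 1110xxxx → 3-byte sequence.
Byte 1: 0xE0 = 11100000, payload 0000 (4 bits).
Byte 2: 0xA6 = 10100110 (10xxxxxx ✓), payload 100110.
Byte 3: 0x8B = 10001011 (10xxxxxx ✓), payload 001011.
Concatenate: 0000100110001011 = 0x98B (16 bits → U+098B).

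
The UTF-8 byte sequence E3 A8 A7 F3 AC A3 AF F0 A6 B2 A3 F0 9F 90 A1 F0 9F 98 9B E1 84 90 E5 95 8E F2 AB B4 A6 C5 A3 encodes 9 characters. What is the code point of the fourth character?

Offset 0: leading byte 0xE3 = 11100011 → 3-byte char #1 = E3 A8 A7.
Offset 3: leading byte 0xF3 = 11110011 → 4-byte char #2 = F3 AC A3 AF.
Offset 7: leading byte 0xF0 = 11110000 → 4-byte char #3 = F0 A6 B2 A3.
Offset 11: leading byte 0xF0 = 11110000 → 4-byte char #4 = F0 9F 90 A1.
Leading byte 0xF0 = 11110000 matches 11110xxx → 4-byte sequence.
Byte 1: 0xF0 = 11110000, payload 000 (3 bits).
Byte 2: 0x9F = 10011111 (10xxxxxx ✓), payload 011111.
Byte 3: 0x90 = 10010000 (10xxxxxx ✓), payload 010000.
Byte 4: 0xA1 = 10100001 (10xxxxxx ✓), payload 100001.
Concatenate: 000011111010000100001 = 0x1F421 (21 bits → U+1F421).

U+1F421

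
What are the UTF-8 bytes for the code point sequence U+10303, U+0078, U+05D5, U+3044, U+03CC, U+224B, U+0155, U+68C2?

F0 90 8C 83 78 D7 95 E3 81 84 CF 8C E2 89 8B C5 95 E6 A3 82

U+10303: 4-byte form → F0 90 8C 83.
U+0078: 1-byte form → 78.
U+05D5: 2-byte form → D7 95.
U+3044: 3-byte form → E3 81 84.
U+03CC: 2-byte form → CF 8C.
U+224B: 3-byte form → E2 89 8B.
U+0155: 2-byte form → C5 95.
U+68C2: 3-byte form → E6 A3 82.
Concatenated (20 bytes): F0 90 8C 83 78 D7 95 E3 81 84 CF 8C E2 89 8B C5 95 E6 A3 82.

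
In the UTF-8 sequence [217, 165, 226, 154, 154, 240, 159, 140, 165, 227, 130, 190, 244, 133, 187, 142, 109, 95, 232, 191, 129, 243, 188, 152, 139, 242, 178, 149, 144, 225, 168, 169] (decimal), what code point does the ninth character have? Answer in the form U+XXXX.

Offset 0: leading byte 0xD9 = 11011001 → 2-byte char #1 = D9 A5.
Offset 2: leading byte 0xE2 = 11100010 → 3-byte char #2 = E2 9A 9A.
Offset 5: leading byte 0xF0 = 11110000 → 4-byte char #3 = F0 9F 8C A5.
Offset 9: leading byte 0xE3 = 11100011 → 3-byte char #4 = E3 82 BE.
Offset 12: leading byte 0xF4 = 11110100 → 4-byte char #5 = F4 85 BB 8E.
Offset 16: leading byte 0x6D = 01101101 → 1-byte char #6 = 6D.
Offset 17: leading byte 0x5F = 01011111 → 1-byte char #7 = 5F.
Offset 18: leading byte 0xE8 = 11101000 → 3-byte char #8 = E8 BF 81.
Offset 21: leading byte 0xF3 = 11110011 → 4-byte char #9 = F3 BC 98 8B.
Leading byte 0xF3 = 11110011 matches 11110xxx → 4-byte sequence.
Byte 1: 0xF3 = 11110011, payload 011 (3 bits).
Byte 2: 0xBC = 10111100 (10xxxxxx ✓), payload 111100.
Byte 3: 0x98 = 10011000 (10xxxxxx ✓), payload 011000.
Byte 4: 0x8B = 10001011 (10xxxxxx ✓), payload 001011.
Concatenate: 011111100011000001011 = 0xFC60B (21 bits → U+FC60B).

U+FC60B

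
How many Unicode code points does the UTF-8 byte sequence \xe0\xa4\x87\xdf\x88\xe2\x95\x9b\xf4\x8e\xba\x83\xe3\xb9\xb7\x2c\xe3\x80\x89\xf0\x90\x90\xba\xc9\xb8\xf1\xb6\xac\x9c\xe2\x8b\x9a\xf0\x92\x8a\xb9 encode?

12

Byte at offset 0: 0xE0 = 11100000 → 3-byte char (#1). Advance 3.
Byte at offset 3: 0xDF = 11011111 → 2-byte char (#2). Advance 2.
Byte at offset 5: 0xE2 = 11100010 → 3-byte char (#3). Advance 3.
Byte at offset 8: 0xF4 = 11110100 → 4-byte char (#4). Advance 4.
Byte at offset 12: 0xE3 = 11100011 → 3-byte char (#5). Advance 3.
Byte at offset 15: 0x2C = 00101100 → 1-byte char (#6). Advance 1.
Byte at offset 16: 0xE3 = 11100011 → 3-byte char (#7). Advance 3.
Byte at offset 19: 0xF0 = 11110000 → 4-byte char (#8). Advance 4.
Byte at offset 23: 0xC9 = 11001001 → 2-byte char (#9). Advance 2.
Byte at offset 25: 0xF1 = 11110001 → 4-byte char (#10). Advance 4.
Byte at offset 29: 0xE2 = 11100010 → 3-byte char (#11). Advance 3.
Byte at offset 32: 0xF0 = 11110000 → 4-byte char (#12). Advance 4.
Reached end at offset 36 after 12 code points.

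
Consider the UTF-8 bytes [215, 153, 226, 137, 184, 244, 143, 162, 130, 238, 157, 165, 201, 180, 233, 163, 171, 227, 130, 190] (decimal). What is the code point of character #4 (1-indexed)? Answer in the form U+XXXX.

U+E765

Offset 0: leading byte 0xD7 = 11010111 → 2-byte char #1 = D7 99.
Offset 2: leading byte 0xE2 = 11100010 → 3-byte char #2 = E2 89 B8.
Offset 5: leading byte 0xF4 = 11110100 → 4-byte char #3 = F4 8F A2 82.
Offset 9: leading byte 0xEE = 11101110 → 3-byte char #4 = EE 9D A5.
Leading byte 0xEE = 11101110 matches 1110xxxx → 3-byte sequence.
Byte 1: 0xEE = 11101110, payload 1110 (4 bits).
Byte 2: 0x9D = 10011101 (10xxxxxx ✓), payload 011101.
Byte 3: 0xA5 = 10100101 (10xxxxxx ✓), payload 100101.
Concatenate: 1110011101100101 = 0xE765 (16 bits → U+E765).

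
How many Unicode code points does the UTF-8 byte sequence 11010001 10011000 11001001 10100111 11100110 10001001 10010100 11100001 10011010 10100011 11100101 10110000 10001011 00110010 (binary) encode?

6

Byte at offset 0: 0xD1 = 11010001 → 2-byte char (#1). Advance 2.
Byte at offset 2: 0xC9 = 11001001 → 2-byte char (#2). Advance 2.
Byte at offset 4: 0xE6 = 11100110 → 3-byte char (#3). Advance 3.
Byte at offset 7: 0xE1 = 11100001 → 3-byte char (#4). Advance 3.
Byte at offset 10: 0xE5 = 11100101 → 3-byte char (#5). Advance 3.
Byte at offset 13: 0x32 = 00110010 → 1-byte char (#6). Advance 1.
Reached end at offset 14 after 6 code points.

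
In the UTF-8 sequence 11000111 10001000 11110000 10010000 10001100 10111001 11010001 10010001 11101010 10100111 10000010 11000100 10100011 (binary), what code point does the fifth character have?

Offset 0: leading byte 0xC7 = 11000111 → 2-byte char #1 = C7 88.
Offset 2: leading byte 0xF0 = 11110000 → 4-byte char #2 = F0 90 8C B9.
Offset 6: leading byte 0xD1 = 11010001 → 2-byte char #3 = D1 91.
Offset 8: leading byte 0xEA = 11101010 → 3-byte char #4 = EA A7 82.
Offset 11: leading byte 0xC4 = 11000100 → 2-byte char #5 = C4 A3.
Leading byte 0xC4 = 11000100 matches 110xxxxx → 2-byte sequence.
Byte 1: 0xC4 = 11000100, payload 00100 (5 bits).
Byte 2: 0xA3 = 10100011 (10xxxxxx ✓), payload 100011.
Concatenate: 00100100011 = 0x123 (11 bits → U+0123).

U+0123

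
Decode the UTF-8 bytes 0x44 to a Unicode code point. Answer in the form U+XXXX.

U+0044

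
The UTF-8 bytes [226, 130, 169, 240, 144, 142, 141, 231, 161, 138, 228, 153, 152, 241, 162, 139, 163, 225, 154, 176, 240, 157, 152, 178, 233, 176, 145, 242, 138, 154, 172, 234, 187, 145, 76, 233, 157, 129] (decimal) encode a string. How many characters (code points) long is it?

12

Byte at offset 0: 0xE2 = 11100010 → 3-byte char (#1). Advance 3.
Byte at offset 3: 0xF0 = 11110000 → 4-byte char (#2). Advance 4.
Byte at offset 7: 0xE7 = 11100111 → 3-byte char (#3). Advance 3.
Byte at offset 10: 0xE4 = 11100100 → 3-byte char (#4). Advance 3.
Byte at offset 13: 0xF1 = 11110001 → 4-byte char (#5). Advance 4.
Byte at offset 17: 0xE1 = 11100001 → 3-byte char (#6). Advance 3.
Byte at offset 20: 0xF0 = 11110000 → 4-byte char (#7). Advance 4.
Byte at offset 24: 0xE9 = 11101001 → 3-byte char (#8). Advance 3.
Byte at offset 27: 0xF2 = 11110010 → 4-byte char (#9). Advance 4.
Byte at offset 31: 0xEA = 11101010 → 3-byte char (#10). Advance 3.
Byte at offset 34: 0x4C = 01001100 → 1-byte char (#11). Advance 1.
Byte at offset 35: 0xE9 = 11101001 → 3-byte char (#12). Advance 3.
Reached end at offset 38 after 12 code points.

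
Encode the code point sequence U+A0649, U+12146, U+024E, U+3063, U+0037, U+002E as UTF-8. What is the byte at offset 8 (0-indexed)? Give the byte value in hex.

0xC9

U+A0649 → 4-byte form F2 A0 99 89 at offsets 0–3.
U+12146 → 4-byte form F0 92 85 86 at offsets 4–7.
U+024E → 2-byte form C9 8E at offsets 8–9.
Offset 8 falls in char 3's range; it's byte 1 of C9 8E = 0xC9.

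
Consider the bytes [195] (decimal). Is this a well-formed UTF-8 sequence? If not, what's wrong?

Leading byte 0xC3 = 11000011 → 2-byte form, but only 1 byte is present.

invalid (sequence truncated)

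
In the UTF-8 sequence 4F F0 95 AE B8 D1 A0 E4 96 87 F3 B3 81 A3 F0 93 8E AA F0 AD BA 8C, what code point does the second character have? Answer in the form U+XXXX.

U+15BB8

Offset 0: leading byte 0x4F = 01001111 → 1-byte char #1 = 4F.
Offset 1: leading byte 0xF0 = 11110000 → 4-byte char #2 = F0 95 AE B8.
Leading byte 0xF0 = 11110000 matches 11110xxx → 4-byte sequence.
Byte 1: 0xF0 = 11110000, payload 000 (3 bits).
Byte 2: 0x95 = 10010101 (10xxxxxx ✓), payload 010101.
Byte 3: 0xAE = 10101110 (10xxxxxx ✓), payload 101110.
Byte 4: 0xB8 = 10111000 (10xxxxxx ✓), payload 111000.
Concatenate: 000010101101110111000 = 0x15BB8 (21 bits → U+15BB8).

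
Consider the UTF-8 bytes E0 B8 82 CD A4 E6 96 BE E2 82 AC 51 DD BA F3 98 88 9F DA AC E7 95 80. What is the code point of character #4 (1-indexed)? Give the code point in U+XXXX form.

Offset 0: leading byte 0xE0 = 11100000 → 3-byte char #1 = E0 B8 82.
Offset 3: leading byte 0xCD = 11001101 → 2-byte char #2 = CD A4.
Offset 5: leading byte 0xE6 = 11100110 → 3-byte char #3 = E6 96 BE.
Offset 8: leading byte 0xE2 = 11100010 → 3-byte char #4 = E2 82 AC.
Leading byte 0xE2 = 11100010 matches 1110xxxx → 3-byte sequence.
Byte 1: 0xE2 = 11100010, payload 0010 (4 bits).
Byte 2: 0x82 = 10000010 (10xxxxxx ✓), payload 000010.
Byte 3: 0xAC = 10101100 (10xxxxxx ✓), payload 101100.
Concatenate: 0010000010101100 = 0x20AC (16 bits → U+20AC).

U+20AC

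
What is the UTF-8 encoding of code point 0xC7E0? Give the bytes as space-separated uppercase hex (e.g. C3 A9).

U+C7E0 = 0xC7E0 = 51168 decimal. In range U+0800–U+FFFF → 3-byte form: 1110xxxx 10xxxxxx 10xxxxxx.
Binary (16 bits): 1100011111100000.
Split 4+6+6: 1100 | 011111 | 100000.
Byte 1: 11101100 = 0xEC.
Byte 2: 10011111 = 0x9F.
Byte 3: 10100000 = 0xA0.

EC 9F A0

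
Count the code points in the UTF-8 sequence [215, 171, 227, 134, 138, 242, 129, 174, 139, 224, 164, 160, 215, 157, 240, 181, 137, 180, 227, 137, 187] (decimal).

Byte at offset 0: 0xD7 = 11010111 → 2-byte char (#1). Advance 2.
Byte at offset 2: 0xE3 = 11100011 → 3-byte char (#2). Advance 3.
Byte at offset 5: 0xF2 = 11110010 → 4-byte char (#3). Advance 4.
Byte at offset 9: 0xE0 = 11100000 → 3-byte char (#4). Advance 3.
Byte at offset 12: 0xD7 = 11010111 → 2-byte char (#5). Advance 2.
Byte at offset 14: 0xF0 = 11110000 → 4-byte char (#6). Advance 4.
Byte at offset 18: 0xE3 = 11100011 → 3-byte char (#7). Advance 3.
Reached end at offset 21 after 7 code points.

7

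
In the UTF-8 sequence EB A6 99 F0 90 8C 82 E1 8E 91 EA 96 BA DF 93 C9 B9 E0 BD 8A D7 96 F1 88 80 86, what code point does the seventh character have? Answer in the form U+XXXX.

U+0F4A

Offset 0: leading byte 0xEB = 11101011 → 3-byte char #1 = EB A6 99.
Offset 3: leading byte 0xF0 = 11110000 → 4-byte char #2 = F0 90 8C 82.
Offset 7: leading byte 0xE1 = 11100001 → 3-byte char #3 = E1 8E 91.
Offset 10: leading byte 0xEA = 11101010 → 3-byte char #4 = EA 96 BA.
Offset 13: leading byte 0xDF = 11011111 → 2-byte char #5 = DF 93.
Offset 15: leading byte 0xC9 = 11001001 → 2-byte char #6 = C9 B9.
Offset 17: leading byte 0xE0 = 11100000 → 3-byte char #7 = E0 BD 8A.
Leading byte 0xE0 = 11100000 matches 1110xxxx → 3-byte sequence.
Byte 1: 0xE0 = 11100000, payload 0000 (4 bits).
Byte 2: 0xBD = 10111101 (10xxxxxx ✓), payload 111101.
Byte 3: 0x8A = 10001010 (10xxxxxx ✓), payload 001010.
Concatenate: 0000111101001010 = 0xF4A (16 bits → U+0F4A).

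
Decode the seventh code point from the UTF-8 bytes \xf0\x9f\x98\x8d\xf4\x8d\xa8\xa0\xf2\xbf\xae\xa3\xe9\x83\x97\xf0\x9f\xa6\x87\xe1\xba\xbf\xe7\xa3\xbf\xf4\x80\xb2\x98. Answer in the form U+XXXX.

Offset 0: leading byte 0xF0 = 11110000 → 4-byte char #1 = F0 9F 98 8D.
Offset 4: leading byte 0xF4 = 11110100 → 4-byte char #2 = F4 8D A8 A0.
Offset 8: leading byte 0xF2 = 11110010 → 4-byte char #3 = F2 BF AE A3.
Offset 12: leading byte 0xE9 = 11101001 → 3-byte char #4 = E9 83 97.
Offset 15: leading byte 0xF0 = 11110000 → 4-byte char #5 = F0 9F A6 87.
Offset 19: leading byte 0xE1 = 11100001 → 3-byte char #6 = E1 BA BF.
Offset 22: leading byte 0xE7 = 11100111 → 3-byte char #7 = E7 A3 BF.
Leading byte 0xE7 = 11100111 matches 1110xxxx → 3-byte sequence.
Byte 1: 0xE7 = 11100111, payload 0111 (4 bits).
Byte 2: 0xA3 = 10100011 (10xxxxxx ✓), payload 100011.
Byte 3: 0xBF = 10111111 (10xxxxxx ✓), payload 111111.
Concatenate: 0111100011111111 = 0x78FF (16 bits → U+78FF).

U+78FF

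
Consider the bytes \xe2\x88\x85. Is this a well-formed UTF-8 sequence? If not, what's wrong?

Leading byte 0xE2 = 11100010 → 3-byte form.
Continuation bytes 0x88=10001000, 0x85=10000101 all match 10xxxxxx.
Decoded value 0x2205 is ≥ 0x800 (shortest form) and not a surrogate.

valid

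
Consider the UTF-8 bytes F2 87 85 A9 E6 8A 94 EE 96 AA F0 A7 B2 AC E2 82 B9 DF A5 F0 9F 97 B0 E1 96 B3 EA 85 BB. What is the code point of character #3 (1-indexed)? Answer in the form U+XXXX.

Offset 0: leading byte 0xF2 = 11110010 → 4-byte char #1 = F2 87 85 A9.
Offset 4: leading byte 0xE6 = 11100110 → 3-byte char #2 = E6 8A 94.
Offset 7: leading byte 0xEE = 11101110 → 3-byte char #3 = EE 96 AA.
Leading byte 0xEE = 11101110 matches 1110xxxx → 3-byte sequence.
Byte 1: 0xEE = 11101110, payload 1110 (4 bits).
Byte 2: 0x96 = 10010110 (10xxxxxx ✓), payload 010110.
Byte 3: 0xAA = 10101010 (10xxxxxx ✓), payload 101010.
Concatenate: 1110010110101010 = 0xE5AA (16 bits → U+E5AA).

U+E5AA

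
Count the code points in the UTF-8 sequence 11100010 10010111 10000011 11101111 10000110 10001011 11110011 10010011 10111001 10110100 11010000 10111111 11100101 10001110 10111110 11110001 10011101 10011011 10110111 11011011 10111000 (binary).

7

Byte at offset 0: 0xE2 = 11100010 → 3-byte char (#1). Advance 3.
Byte at offset 3: 0xEF = 11101111 → 3-byte char (#2). Advance 3.
Byte at offset 6: 0xF3 = 11110011 → 4-byte char (#3). Advance 4.
Byte at offset 10: 0xD0 = 11010000 → 2-byte char (#4). Advance 2.
Byte at offset 12: 0xE5 = 11100101 → 3-byte char (#5). Advance 3.
Byte at offset 15: 0xF1 = 11110001 → 4-byte char (#6). Advance 4.
Byte at offset 19: 0xDB = 11011011 → 2-byte char (#7). Advance 2.
Reached end at offset 21 after 7 code points.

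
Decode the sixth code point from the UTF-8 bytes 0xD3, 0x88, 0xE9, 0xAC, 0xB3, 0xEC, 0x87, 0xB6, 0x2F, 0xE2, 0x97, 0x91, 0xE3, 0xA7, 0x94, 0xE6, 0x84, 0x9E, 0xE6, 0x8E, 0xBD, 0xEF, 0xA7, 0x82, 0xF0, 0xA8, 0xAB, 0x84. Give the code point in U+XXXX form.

U+39D4

Offset 0: leading byte 0xD3 = 11010011 → 2-byte char #1 = D3 88.
Offset 2: leading byte 0xE9 = 11101001 → 3-byte char #2 = E9 AC B3.
Offset 5: leading byte 0xEC = 11101100 → 3-byte char #3 = EC 87 B6.
Offset 8: leading byte 0x2F = 00101111 → 1-byte char #4 = 2F.
Offset 9: leading byte 0xE2 = 11100010 → 3-byte char #5 = E2 97 91.
Offset 12: leading byte 0xE3 = 11100011 → 3-byte char #6 = E3 A7 94.
Leading byte 0xE3 = 11100011 matches 1110xxxx → 3-byte sequence.
Byte 1: 0xE3 = 11100011, payload 0011 (4 bits).
Byte 2: 0xA7 = 10100111 (10xxxxxx ✓), payload 100111.
Byte 3: 0x94 = 10010100 (10xxxxxx ✓), payload 010100.
Concatenate: 0011100111010100 = 0x39D4 (16 bits → U+39D4).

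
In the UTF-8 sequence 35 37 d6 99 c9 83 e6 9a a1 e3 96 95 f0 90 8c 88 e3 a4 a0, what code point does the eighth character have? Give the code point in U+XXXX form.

Offset 0: leading byte 0x35 = 00110101 → 1-byte char #1 = 35.
Offset 1: leading byte 0x37 = 00110111 → 1-byte char #2 = 37.
Offset 2: leading byte 0xD6 = 11010110 → 2-byte char #3 = D6 99.
Offset 4: leading byte 0xC9 = 11001001 → 2-byte char #4 = C9 83.
Offset 6: leading byte 0xE6 = 11100110 → 3-byte char #5 = E6 9A A1.
Offset 9: leading byte 0xE3 = 11100011 → 3-byte char #6 = E3 96 95.
Offset 12: leading byte 0xF0 = 11110000 → 4-byte char #7 = F0 90 8C 88.
Offset 16: leading byte 0xE3 = 11100011 → 3-byte char #8 = E3 A4 A0.
Leading byte 0xE3 = 11100011 matches 1110xxxx → 3-byte sequence.
Byte 1: 0xE3 = 11100011, payload 0011 (4 bits).
Byte 2: 0xA4 = 10100100 (10xxxxxx ✓), payload 100100.
Byte 3: 0xA0 = 10100000 (10xxxxxx ✓), payload 100000.
Concatenate: 0011100100100000 = 0x3920 (16 bits → U+3920).

U+3920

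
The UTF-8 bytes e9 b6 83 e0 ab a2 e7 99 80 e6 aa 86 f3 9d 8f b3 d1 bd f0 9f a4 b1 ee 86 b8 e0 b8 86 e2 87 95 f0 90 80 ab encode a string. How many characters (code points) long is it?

11

Byte at offset 0: 0xE9 = 11101001 → 3-byte char (#1). Advance 3.
Byte at offset 3: 0xE0 = 11100000 → 3-byte char (#2). Advance 3.
Byte at offset 6: 0xE7 = 11100111 → 3-byte char (#3). Advance 3.
Byte at offset 9: 0xE6 = 11100110 → 3-byte char (#4). Advance 3.
Byte at offset 12: 0xF3 = 11110011 → 4-byte char (#5). Advance 4.
Byte at offset 16: 0xD1 = 11010001 → 2-byte char (#6). Advance 2.
Byte at offset 18: 0xF0 = 11110000 → 4-byte char (#7). Advance 4.
Byte at offset 22: 0xEE = 11101110 → 3-byte char (#8). Advance 3.
Byte at offset 25: 0xE0 = 11100000 → 3-byte char (#9). Advance 3.
Byte at offset 28: 0xE2 = 11100010 → 3-byte char (#10). Advance 3.
Byte at offset 31: 0xF0 = 11110000 → 4-byte char (#11). Advance 4.
Reached end at offset 35 after 11 code points.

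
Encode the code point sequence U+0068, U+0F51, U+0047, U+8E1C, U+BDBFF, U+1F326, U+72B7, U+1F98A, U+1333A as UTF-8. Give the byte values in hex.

U+0068: 1-byte form → 68.
U+0F51: 3-byte form → E0 BD 91.
U+0047: 1-byte form → 47.
U+8E1C: 3-byte form → E8 B8 9C.
U+BDBFF: 4-byte form → F2 BD AF BF.
U+1F326: 4-byte form → F0 9F 8C A6.
U+72B7: 3-byte form → E7 8A B7.
U+1F98A: 4-byte form → F0 9F A6 8A.
U+1333A: 4-byte form → F0 93 8C BA.
Concatenated (27 bytes): 68 E0 BD 91 47 E8 B8 9C F2 BD AF BF F0 9F 8C A6 E7 8A B7 F0 9F A6 8A F0 93 8C BA.

68 E0 BD 91 47 E8 B8 9C F2 BD AF BF F0 9F 8C A6 E7 8A B7 F0 9F A6 8A F0 93 8C BA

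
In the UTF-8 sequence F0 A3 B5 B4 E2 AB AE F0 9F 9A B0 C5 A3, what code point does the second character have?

U+2AEE

Offset 0: leading byte 0xF0 = 11110000 → 4-byte char #1 = F0 A3 B5 B4.
Offset 4: leading byte 0xE2 = 11100010 → 3-byte char #2 = E2 AB AE.
Leading byte 0xE2 = 11100010 matches 1110xxxx → 3-byte sequence.
Byte 1: 0xE2 = 11100010, payload 0010 (4 bits).
Byte 2: 0xAB = 10101011 (10xxxxxx ✓), payload 101011.
Byte 3: 0xAE = 10101110 (10xxxxxx ✓), payload 101110.
Concatenate: 0010101011101110 = 0x2AEE (16 bits → U+2AEE).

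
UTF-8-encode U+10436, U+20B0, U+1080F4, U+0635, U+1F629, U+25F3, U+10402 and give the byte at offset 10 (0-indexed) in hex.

U+10436 → 4-byte form F0 90 90 B6 at offsets 0–3.
U+20B0 → 3-byte form E2 82 B0 at offsets 4–6.
U+1080F4 → 4-byte form F4 88 83 B4 at offsets 7–10.
Offset 10 falls in char 3's range; it's byte 4 of F4 88 83 B4 = 0xB4.

0xB4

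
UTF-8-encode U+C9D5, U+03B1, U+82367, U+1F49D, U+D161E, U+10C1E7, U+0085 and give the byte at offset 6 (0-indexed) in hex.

U+C9D5 → 3-byte form EC A7 95 at offsets 0–2.
U+03B1 → 2-byte form CE B1 at offsets 3–4.
U+82367 → 4-byte form F2 82 8D A7 at offsets 5–8.
Offset 6 falls in char 3's range; it's byte 2 of F2 82 8D A7 = 0x82.

0x82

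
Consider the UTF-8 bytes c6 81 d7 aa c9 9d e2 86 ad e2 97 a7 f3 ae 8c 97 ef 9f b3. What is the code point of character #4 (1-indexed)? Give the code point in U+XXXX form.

Offset 0: leading byte 0xC6 = 11000110 → 2-byte char #1 = C6 81.
Offset 2: leading byte 0xD7 = 11010111 → 2-byte char #2 = D7 AA.
Offset 4: leading byte 0xC9 = 11001001 → 2-byte char #3 = C9 9D.
Offset 6: leading byte 0xE2 = 11100010 → 3-byte char #4 = E2 86 AD.
Leading byte 0xE2 = 11100010 matches 1110xxxx → 3-byte sequence.
Byte 1: 0xE2 = 11100010, payload 0010 (4 bits).
Byte 2: 0x86 = 10000110 (10xxxxxx ✓), payload 000110.
Byte 3: 0xAD = 10101101 (10xxxxxx ✓), payload 101101.
Concatenate: 0010000110101101 = 0x21AD (16 bits → U+21AD).

U+21AD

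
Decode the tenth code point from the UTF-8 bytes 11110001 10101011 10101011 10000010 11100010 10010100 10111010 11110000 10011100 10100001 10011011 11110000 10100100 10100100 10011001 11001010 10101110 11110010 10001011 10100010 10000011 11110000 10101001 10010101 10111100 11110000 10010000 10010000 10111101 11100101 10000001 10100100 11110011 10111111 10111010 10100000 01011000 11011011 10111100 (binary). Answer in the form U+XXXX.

U+FFEA0

Offset 0: leading byte 0xF1 = 11110001 → 4-byte char #1 = F1 AB AB 82.
Offset 4: leading byte 0xE2 = 11100010 → 3-byte char #2 = E2 94 BA.
Offset 7: leading byte 0xF0 = 11110000 → 4-byte char #3 = F0 9C A1 9B.
Offset 11: leading byte 0xF0 = 11110000 → 4-byte char #4 = F0 A4 A4 99.
Offset 15: leading byte 0xCA = 11001010 → 2-byte char #5 = CA AE.
Offset 17: leading byte 0xF2 = 11110010 → 4-byte char #6 = F2 8B A2 83.
Offset 21: leading byte 0xF0 = 11110000 → 4-byte char #7 = F0 A9 95 BC.
Offset 25: leading byte 0xF0 = 11110000 → 4-byte char #8 = F0 90 90 BD.
Offset 29: leading byte 0xE5 = 11100101 → 3-byte char #9 = E5 81 A4.
Offset 32: leading byte 0xF3 = 11110011 → 4-byte char #10 = F3 BF BA A0.
Leading byte 0xF3 = 11110011 matches 11110xxx → 4-byte sequence.
Byte 1: 0xF3 = 11110011, payload 011 (3 bits).
Byte 2: 0xBF = 10111111 (10xxxxxx ✓), payload 111111.
Byte 3: 0xBA = 10111010 (10xxxxxx ✓), payload 111010.
Byte 4: 0xA0 = 10100000 (10xxxxxx ✓), payload 100000.
Concatenate: 011111111111010100000 = 0xFFEA0 (21 bits → U+FFEA0).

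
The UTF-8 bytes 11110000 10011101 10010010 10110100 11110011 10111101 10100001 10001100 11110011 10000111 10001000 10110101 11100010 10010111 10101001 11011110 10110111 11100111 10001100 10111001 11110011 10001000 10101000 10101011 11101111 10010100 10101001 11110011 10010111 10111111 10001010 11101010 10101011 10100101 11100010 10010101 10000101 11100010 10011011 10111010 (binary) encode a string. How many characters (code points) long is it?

12

Byte at offset 0: 0xF0 = 11110000 → 4-byte char (#1). Advance 4.
Byte at offset 4: 0xF3 = 11110011 → 4-byte char (#2). Advance 4.
Byte at offset 8: 0xF3 = 11110011 → 4-byte char (#3). Advance 4.
Byte at offset 12: 0xE2 = 11100010 → 3-byte char (#4). Advance 3.
Byte at offset 15: 0xDE = 11011110 → 2-byte char (#5). Advance 2.
Byte at offset 17: 0xE7 = 11100111 → 3-byte char (#6). Advance 3.
Byte at offset 20: 0xF3 = 11110011 → 4-byte char (#7). Advance 4.
Byte at offset 24: 0xEF = 11101111 → 3-byte char (#8). Advance 3.
Byte at offset 27: 0xF3 = 11110011 → 4-byte char (#9). Advance 4.
Byte at offset 31: 0xEA = 11101010 → 3-byte char (#10). Advance 3.
Byte at offset 34: 0xE2 = 11100010 → 3-byte char (#11). Advance 3.
Byte at offset 37: 0xE2 = 11100010 → 3-byte char (#12). Advance 3.
Reached end at offset 40 after 12 code points.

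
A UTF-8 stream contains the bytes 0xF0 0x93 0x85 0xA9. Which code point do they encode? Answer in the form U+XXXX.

Leading byte 0xF0 = 11110000 matches 11110xxx → 4-byte sequence.
Byte 1: 0xF0 = 11110000, payload 000 (3 bits).
Byte 2: 0x93 = 10010011 (10xxxxxx ✓), payload 010011.
Byte 3: 0x85 = 10000101 (10xxxxxx ✓), payload 000101.
Byte 4: 0xA9 = 10101001 (10xxxxxx ✓), payload 101001.
Concatenate: 000010011000101101001 = 0x13169 (21 bits → U+13169).

U+13169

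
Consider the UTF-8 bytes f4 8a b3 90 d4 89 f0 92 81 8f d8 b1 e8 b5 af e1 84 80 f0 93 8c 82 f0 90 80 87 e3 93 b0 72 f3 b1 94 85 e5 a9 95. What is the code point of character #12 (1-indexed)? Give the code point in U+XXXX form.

Offset 0: leading byte 0xF4 = 11110100 → 4-byte char #1 = F4 8A B3 90.
Offset 4: leading byte 0xD4 = 11010100 → 2-byte char #2 = D4 89.
Offset 6: leading byte 0xF0 = 11110000 → 4-byte char #3 = F0 92 81 8F.
Offset 10: leading byte 0xD8 = 11011000 → 2-byte char #4 = D8 B1.
Offset 12: leading byte 0xE8 = 11101000 → 3-byte char #5 = E8 B5 AF.
Offset 15: leading byte 0xE1 = 11100001 → 3-byte char #6 = E1 84 80.
Offset 18: leading byte 0xF0 = 11110000 → 4-byte char #7 = F0 93 8C 82.
Offset 22: leading byte 0xF0 = 11110000 → 4-byte char #8 = F0 90 80 87.
Offset 26: leading byte 0xE3 = 11100011 → 3-byte char #9 = E3 93 B0.
Offset 29: leading byte 0x72 = 01110010 → 1-byte char #10 = 72.
Offset 30: leading byte 0xF3 = 11110011 → 4-byte char #11 = F3 B1 94 85.
Offset 34: leading byte 0xE5 = 11100101 → 3-byte char #12 = E5 A9 95.
Leading byte 0xE5 = 11100101 matches 1110xxxx → 3-byte sequence.
Byte 1: 0xE5 = 11100101, payload 0101 (4 bits).
Byte 2: 0xA9 = 10101001 (10xxxxxx ✓), payload 101001.
Byte 3: 0x95 = 10010101 (10xxxxxx ✓), payload 010101.
Concatenate: 0101101001010101 = 0x5A55 (16 bits → U+5A55).

U+5A55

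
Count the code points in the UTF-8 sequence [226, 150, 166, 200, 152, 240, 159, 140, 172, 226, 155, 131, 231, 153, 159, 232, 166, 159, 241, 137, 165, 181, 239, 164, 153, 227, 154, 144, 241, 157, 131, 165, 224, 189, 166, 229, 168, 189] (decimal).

Byte at offset 0: 0xE2 = 11100010 → 3-byte char (#1). Advance 3.
Byte at offset 3: 0xC8 = 11001000 → 2-byte char (#2). Advance 2.
Byte at offset 5: 0xF0 = 11110000 → 4-byte char (#3). Advance 4.
Byte at offset 9: 0xE2 = 11100010 → 3-byte char (#4). Advance 3.
Byte at offset 12: 0xE7 = 11100111 → 3-byte char (#5). Advance 3.
Byte at offset 15: 0xE8 = 11101000 → 3-byte char (#6). Advance 3.
Byte at offset 18: 0xF1 = 11110001 → 4-byte char (#7). Advance 4.
Byte at offset 22: 0xEF = 11101111 → 3-byte char (#8). Advance 3.
Byte at offset 25: 0xE3 = 11100011 → 3-byte char (#9). Advance 3.
Byte at offset 28: 0xF1 = 11110001 → 4-byte char (#10). Advance 4.
Byte at offset 32: 0xE0 = 11100000 → 3-byte char (#11). Advance 3.
Byte at offset 35: 0xE5 = 11100101 → 3-byte char (#12). Advance 3.
Reached end at offset 38 after 12 code points.

12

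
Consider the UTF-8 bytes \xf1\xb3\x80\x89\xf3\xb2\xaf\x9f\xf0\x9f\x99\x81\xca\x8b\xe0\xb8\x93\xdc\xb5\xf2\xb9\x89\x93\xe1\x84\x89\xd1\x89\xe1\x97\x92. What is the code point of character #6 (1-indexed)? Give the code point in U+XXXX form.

U+0735

Offset 0: leading byte 0xF1 = 11110001 → 4-byte char #1 = F1 B3 80 89.
Offset 4: leading byte 0xF3 = 11110011 → 4-byte char #2 = F3 B2 AF 9F.
Offset 8: leading byte 0xF0 = 11110000 → 4-byte char #3 = F0 9F 99 81.
Offset 12: leading byte 0xCA = 11001010 → 2-byte char #4 = CA 8B.
Offset 14: leading byte 0xE0 = 11100000 → 3-byte char #5 = E0 B8 93.
Offset 17: leading byte 0xDC = 11011100 → 2-byte char #6 = DC B5.
Leading byte 0xDC = 11011100 matches 110xxxxx → 2-byte sequence.
Byte 1: 0xDC = 11011100, payload 11100 (5 bits).
Byte 2: 0xB5 = 10110101 (10xxxxxx ✓), payload 110101.
Concatenate: 11100110101 = 0x735 (11 bits → U+0735).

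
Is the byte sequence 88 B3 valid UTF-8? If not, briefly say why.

Byte 0x88 = 10001000 has the form 10xxxxxx — a continuation byte — but there is no preceding leading byte.

invalid (continuation byte with no leading byte)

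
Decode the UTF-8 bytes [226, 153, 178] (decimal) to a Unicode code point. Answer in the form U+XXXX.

U+2672

Leading byte 0xE2 = 11100010 matches 1110xxxx → 3-byte sequence.
Byte 1: 0xE2 = 11100010, payload 0010 (4 bits).
Byte 2: 0x99 = 10011001 (10xxxxxx ✓), payload 011001.
Byte 3: 0xB2 = 10110010 (10xxxxxx ✓), payload 110010.
Concatenate: 0010011001110010 = 0x2672 (16 bits → U+2672).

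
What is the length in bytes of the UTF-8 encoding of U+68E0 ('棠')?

U+68E0 = 0x68E0. UTF-8 uses 1 byte below 0x80, 2 below 0x800, 3 below 0x10000, 4 up to 0x10FFFF. 0x68E0 is in U+0800–U+FFFF → 3 bytes.

3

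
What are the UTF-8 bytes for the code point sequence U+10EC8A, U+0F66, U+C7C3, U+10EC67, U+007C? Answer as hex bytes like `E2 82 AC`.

F4 8E B2 8A E0 BD A6 EC 9F 83 F4 8E B1 A7 7C

U+10EC8A: 4-byte form → F4 8E B2 8A.
U+0F66: 3-byte form → E0 BD A6.
U+C7C3: 3-byte form → EC 9F 83.
U+10EC67: 4-byte form → F4 8E B1 A7.
U+007C: 1-byte form → 7C.
Concatenated (15 bytes): F4 8E B2 8A E0 BD A6 EC 9F 83 F4 8E B1 A7 7C.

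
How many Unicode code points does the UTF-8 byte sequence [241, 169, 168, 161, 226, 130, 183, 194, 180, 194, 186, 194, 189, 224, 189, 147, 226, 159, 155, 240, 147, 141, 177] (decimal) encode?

8

Byte at offset 0: 0xF1 = 11110001 → 4-byte char (#1). Advance 4.
Byte at offset 4: 0xE2 = 11100010 → 3-byte char (#2). Advance 3.
Byte at offset 7: 0xC2 = 11000010 → 2-byte char (#3). Advance 2.
Byte at offset 9: 0xC2 = 11000010 → 2-byte char (#4). Advance 2.
Byte at offset 11: 0xC2 = 11000010 → 2-byte char (#5). Advance 2.
Byte at offset 13: 0xE0 = 11100000 → 3-byte char (#6). Advance 3.
Byte at offset 16: 0xE2 = 11100010 → 3-byte char (#7). Advance 3.
Byte at offset 19: 0xF0 = 11110000 → 4-byte char (#8). Advance 4.
Reached end at offset 23 after 8 code points.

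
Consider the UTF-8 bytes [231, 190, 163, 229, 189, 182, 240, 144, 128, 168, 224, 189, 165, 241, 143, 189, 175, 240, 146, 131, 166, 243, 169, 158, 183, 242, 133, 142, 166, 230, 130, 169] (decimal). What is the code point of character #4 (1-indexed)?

Offset 0: leading byte 0xE7 = 11100111 → 3-byte char #1 = E7 BE A3.
Offset 3: leading byte 0xE5 = 11100101 → 3-byte char #2 = E5 BD B6.
Offset 6: leading byte 0xF0 = 11110000 → 4-byte char #3 = F0 90 80 A8.
Offset 10: leading byte 0xE0 = 11100000 → 3-byte char #4 = E0 BD A5.
Leading byte 0xE0 = 11100000 matches 1110xxxx → 3-byte sequence.
Byte 1: 0xE0 = 11100000, payload 0000 (4 bits).
Byte 2: 0xBD = 10111101 (10xxxxxx ✓), payload 111101.
Byte 3: 0xA5 = 10100101 (10xxxxxx ✓), payload 100101.
Concatenate: 0000111101100101 = 0xF65 (16 bits → U+0F65).

U+0F65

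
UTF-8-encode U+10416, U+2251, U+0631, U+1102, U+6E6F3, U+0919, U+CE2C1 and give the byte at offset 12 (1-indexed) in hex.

1-indexed offset 12 is 0-indexed offset 11.
U+10416 → 4-byte form F0 90 90 96 at offsets 0–3.
U+2251 → 3-byte form E2 89 91 at offsets 4–6.
U+0631 → 2-byte form D8 B1 at offsets 7–8.
U+1102 → 3-byte form E1 84 82 at offsets 9–11.
Offset 11 falls in char 4's range; it's byte 3 of E1 84 82 = 0x82.

0x82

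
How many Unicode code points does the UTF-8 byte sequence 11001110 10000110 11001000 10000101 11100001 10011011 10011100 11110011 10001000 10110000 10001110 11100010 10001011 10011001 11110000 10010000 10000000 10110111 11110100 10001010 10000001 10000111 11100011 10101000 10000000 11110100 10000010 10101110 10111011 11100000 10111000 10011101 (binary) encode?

10

Byte at offset 0: 0xCE = 11001110 → 2-byte char (#1). Advance 2.
Byte at offset 2: 0xC8 = 11001000 → 2-byte char (#2). Advance 2.
Byte at offset 4: 0xE1 = 11100001 → 3-byte char (#3). Advance 3.
Byte at offset 7: 0xF3 = 11110011 → 4-byte char (#4). Advance 4.
Byte at offset 11: 0xE2 = 11100010 → 3-byte char (#5). Advance 3.
Byte at offset 14: 0xF0 = 11110000 → 4-byte char (#6). Advance 4.
Byte at offset 18: 0xF4 = 11110100 → 4-byte char (#7). Advance 4.
Byte at offset 22: 0xE3 = 11100011 → 3-byte char (#8). Advance 3.
Byte at offset 25: 0xF4 = 11110100 → 4-byte char (#9). Advance 4.
Byte at offset 29: 0xE0 = 11100000 → 3-byte char (#10). Advance 3.
Reached end at offset 32 after 10 code points.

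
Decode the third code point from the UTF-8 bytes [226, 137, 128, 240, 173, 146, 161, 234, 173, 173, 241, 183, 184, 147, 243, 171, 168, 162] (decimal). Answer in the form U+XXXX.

Offset 0: leading byte 0xE2 = 11100010 → 3-byte char #1 = E2 89 80.
Offset 3: leading byte 0xF0 = 11110000 → 4-byte char #2 = F0 AD 92 A1.
Offset 7: leading byte 0xEA = 11101010 → 3-byte char #3 = EA AD AD.
Leading byte 0xEA = 11101010 matches 1110xxxx → 3-byte sequence.
Byte 1: 0xEA = 11101010, payload 1010 (4 bits).
Byte 2: 0xAD = 10101101 (10xxxxxx ✓), payload 101101.
Byte 3: 0xAD = 10101101 (10xxxxxx ✓), payload 101101.
Concatenate: 1010101101101101 = 0xAB6D (16 bits → U+AB6D).

U+AB6D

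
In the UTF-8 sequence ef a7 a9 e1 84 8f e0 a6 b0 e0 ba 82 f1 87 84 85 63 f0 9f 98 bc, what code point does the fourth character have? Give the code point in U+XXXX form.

U+0E82

Offset 0: leading byte 0xEF = 11101111 → 3-byte char #1 = EF A7 A9.
Offset 3: leading byte 0xE1 = 11100001 → 3-byte char #2 = E1 84 8F.
Offset 6: leading byte 0xE0 = 11100000 → 3-byte char #3 = E0 A6 B0.
Offset 9: leading byte 0xE0 = 11100000 → 3-byte char #4 = E0 BA 82.
Leading byte 0xE0 = 11100000 matches 1110xxxx → 3-byte sequence.
Byte 1: 0xE0 = 11100000, payload 0000 (4 bits).
Byte 2: 0xBA = 10111010 (10xxxxxx ✓), payload 111010.
Byte 3: 0x82 = 10000010 (10xxxxxx ✓), payload 000010.
Concatenate: 0000111010000010 = 0xE82 (16 bits → U+0E82).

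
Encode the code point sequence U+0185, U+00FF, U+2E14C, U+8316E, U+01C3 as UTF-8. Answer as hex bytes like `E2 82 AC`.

C6 85 C3 BF F0 AE 85 8C F2 83 85 AE C7 83

U+0185: 2-byte form → C6 85.
U+00FF: 2-byte form → C3 BF.
U+2E14C: 4-byte form → F0 AE 85 8C.
U+8316E: 4-byte form → F2 83 85 AE.
U+01C3: 2-byte form → C7 83.
Concatenated (14 bytes): C6 85 C3 BF F0 AE 85 8C F2 83 85 AE C7 83.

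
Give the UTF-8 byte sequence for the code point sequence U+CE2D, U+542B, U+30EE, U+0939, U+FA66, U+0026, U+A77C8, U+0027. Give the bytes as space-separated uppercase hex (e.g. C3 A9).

EC B8 AD E5 90 AB E3 83 AE E0 A4 B9 EF A9 A6 26 F2 A7 9F 88 27

U+CE2D: 3-byte form → EC B8 AD.
U+542B: 3-byte form → E5 90 AB.
U+30EE: 3-byte form → E3 83 AE.
U+0939: 3-byte form → E0 A4 B9.
U+FA66: 3-byte form → EF A9 A6.
U+0026: 1-byte form → 26.
U+A77C8: 4-byte form → F2 A7 9F 88.
U+0027: 1-byte form → 27.
Concatenated (21 bytes): EC B8 AD E5 90 AB E3 83 AE E0 A4 B9 EF A9 A6 26 F2 A7 9F 88 27.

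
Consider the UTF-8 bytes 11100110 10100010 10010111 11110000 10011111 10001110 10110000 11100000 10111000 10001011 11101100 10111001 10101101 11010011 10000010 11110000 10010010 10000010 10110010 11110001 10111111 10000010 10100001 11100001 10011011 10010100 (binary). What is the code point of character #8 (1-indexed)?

U+16D4

Offset 0: leading byte 0xE6 = 11100110 → 3-byte char #1 = E6 A2 97.
Offset 3: leading byte 0xF0 = 11110000 → 4-byte char #2 = F0 9F 8E B0.
Offset 7: leading byte 0xE0 = 11100000 → 3-byte char #3 = E0 B8 8B.
Offset 10: leading byte 0xEC = 11101100 → 3-byte char #4 = EC B9 AD.
Offset 13: leading byte 0xD3 = 11010011 → 2-byte char #5 = D3 82.
Offset 15: leading byte 0xF0 = 11110000 → 4-byte char #6 = F0 92 82 B2.
Offset 19: leading byte 0xF1 = 11110001 → 4-byte char #7 = F1 BF 82 A1.
Offset 23: leading byte 0xE1 = 11100001 → 3-byte char #8 = E1 9B 94.
Leading byte 0xE1 = 11100001 matches 1110xxxx → 3-byte sequence.
Byte 1: 0xE1 = 11100001, payload 0001 (4 bits).
Byte 2: 0x9B = 10011011 (10xxxxxx ✓), payload 011011.
Byte 3: 0x94 = 10010100 (10xxxxxx ✓), payload 010100.
Concatenate: 0001011011010100 = 0x16D4 (16 bits → U+16D4).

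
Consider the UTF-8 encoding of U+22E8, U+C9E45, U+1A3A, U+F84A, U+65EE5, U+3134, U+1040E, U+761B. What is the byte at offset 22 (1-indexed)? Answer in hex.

1-indexed offset 22 is 0-indexed offset 21.
U+22E8 → 3-byte form E2 8B A8 at offsets 0–2.
U+C9E45 → 4-byte form F3 89 B9 85 at offsets 3–6.
U+1A3A → 3-byte form E1 A8 BA at offsets 7–9.
U+F84A → 3-byte form EF A1 8A at offsets 10–12.
U+65EE5 → 4-byte form F1 A5 BB A5 at offsets 13–16.
U+3134 → 3-byte form E3 84 B4 at offsets 17–19.
U+1040E → 4-byte form F0 90 90 8E at offsets 20–23.
Offset 21 falls in char 7's range; it's byte 2 of F0 90 90 8E = 0x90.

0x90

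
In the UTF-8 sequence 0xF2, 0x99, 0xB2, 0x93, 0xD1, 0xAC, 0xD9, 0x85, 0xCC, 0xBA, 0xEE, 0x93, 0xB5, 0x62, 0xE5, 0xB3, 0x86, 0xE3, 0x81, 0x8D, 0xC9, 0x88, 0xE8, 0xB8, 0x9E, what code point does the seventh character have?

U+5CC6

Offset 0: leading byte 0xF2 = 11110010 → 4-byte char #1 = F2 99 B2 93.
Offset 4: leading byte 0xD1 = 11010001 → 2-byte char #2 = D1 AC.
Offset 6: leading byte 0xD9 = 11011001 → 2-byte char #3 = D9 85.
Offset 8: leading byte 0xCC = 11001100 → 2-byte char #4 = CC BA.
Offset 10: leading byte 0xEE = 11101110 → 3-byte char #5 = EE 93 B5.
Offset 13: leading byte 0x62 = 01100010 → 1-byte char #6 = 62.
Offset 14: leading byte 0xE5 = 11100101 → 3-byte char #7 = E5 B3 86.
Leading byte 0xE5 = 11100101 matches 1110xxxx → 3-byte sequence.
Byte 1: 0xE5 = 11100101, payload 0101 (4 bits).
Byte 2: 0xB3 = 10110011 (10xxxxxx ✓), payload 110011.
Byte 3: 0x86 = 10000110 (10xxxxxx ✓), payload 000110.
Concatenate: 0101110011000110 = 0x5CC6 (16 bits → U+5CC6).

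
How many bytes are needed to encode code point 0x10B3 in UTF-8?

U+10B3 = 0x10B3. UTF-8 uses 1 byte below 0x80, 2 below 0x800, 3 below 0x10000, 4 up to 0x10FFFF. 0x10B3 is in U+0800–U+FFFF → 3 bytes.

3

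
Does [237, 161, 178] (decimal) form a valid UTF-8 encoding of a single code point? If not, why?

Structurally a 3-byte sequence; payload = 0xD872.
But 0xD872 is in U+D800–U+DFFF, the surrogate range. Surrogates are not Unicode scalar values and are forbidden in UTF-8.

invalid (encodes a surrogate (U+D800–U+DFFF))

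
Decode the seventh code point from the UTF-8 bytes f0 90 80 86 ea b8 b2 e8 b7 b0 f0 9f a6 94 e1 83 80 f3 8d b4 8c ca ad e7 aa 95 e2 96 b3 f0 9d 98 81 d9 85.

U+02AD

Offset 0: leading byte 0xF0 = 11110000 → 4-byte char #1 = F0 90 80 86.
Offset 4: leading byte 0xEA = 11101010 → 3-byte char #2 = EA B8 B2.
Offset 7: leading byte 0xE8 = 11101000 → 3-byte char #3 = E8 B7 B0.
Offset 10: leading byte 0xF0 = 11110000 → 4-byte char #4 = F0 9F A6 94.
Offset 14: leading byte 0xE1 = 11100001 → 3-byte char #5 = E1 83 80.
Offset 17: leading byte 0xF3 = 11110011 → 4-byte char #6 = F3 8D B4 8C.
Offset 21: leading byte 0xCA = 11001010 → 2-byte char #7 = CA AD.
Leading byte 0xCA = 11001010 matches 110xxxxx → 2-byte sequence.
Byte 1: 0xCA = 11001010, payload 01010 (5 bits).
Byte 2: 0xAD = 10101101 (10xxxxxx ✓), payload 101101.
Concatenate: 01010101101 = 0x2AD (11 bits → U+02AD).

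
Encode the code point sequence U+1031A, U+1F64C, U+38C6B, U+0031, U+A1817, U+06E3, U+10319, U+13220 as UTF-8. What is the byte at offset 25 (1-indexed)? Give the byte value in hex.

0x93

1-indexed offset 25 is 0-indexed offset 24.
U+1031A → 4-byte form F0 90 8C 9A at offsets 0–3.
U+1F64C → 4-byte form F0 9F 99 8C at offsets 4–7.
U+38C6B → 4-byte form F0 B8 B1 AB at offsets 8–11.
U+0031 → 1-byte form 31 at offsets 12–12.
U+A1817 → 4-byte form F2 A1 A0 97 at offsets 13–16.
U+06E3 → 2-byte form DB A3 at offsets 17–18.
U+10319 → 4-byte form F0 90 8C 99 at offsets 19–22.
U+13220 → 4-byte form F0 93 88 A0 at offsets 23–26.
Offset 24 falls in char 8's range; it's byte 2 of F0 93 88 A0 = 0x93.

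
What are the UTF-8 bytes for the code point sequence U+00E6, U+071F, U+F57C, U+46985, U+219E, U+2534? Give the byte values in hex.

C3 A6 DC 9F EF 95 BC F1 86 A6 85 E2 86 9E E2 94 B4

U+00E6: 2-byte form → C3 A6.
U+071F: 2-byte form → DC 9F.
U+F57C: 3-byte form → EF 95 BC.
U+46985: 4-byte form → F1 86 A6 85.
U+219E: 3-byte form → E2 86 9E.
U+2534: 3-byte form → E2 94 B4.
Concatenated (17 bytes): C3 A6 DC 9F EF 95 BC F1 86 A6 85 E2 86 9E E2 94 B4.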